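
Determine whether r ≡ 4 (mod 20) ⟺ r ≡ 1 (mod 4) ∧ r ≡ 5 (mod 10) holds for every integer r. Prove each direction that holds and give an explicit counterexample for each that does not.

(⟹) This fails: r = 4 gives 4 ≡ 4 (mod 20) but 4 ≡ 0 (mod 4), so the conjunction on the right does not hold.

(⟸) This fails: r = 5 satisfies both congruences on the right (5 ≡ 1 mod 4 and 5 ≡ 5 mod 10) yet 5 ≡ 5 (mod 20), not 4.

Both directions fail.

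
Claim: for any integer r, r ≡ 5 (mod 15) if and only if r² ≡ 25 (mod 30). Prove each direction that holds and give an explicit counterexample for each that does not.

[⇒] This fails: take r = 20. Then 20 ≡ 5 (mod 15), but 20² = 400 ≡ 10 (mod 30), not 25.

[⇐] This fails: take r = 25. Then 25² = 625 ≡ 25 (mod 30), yet 25 ≡ 10 (mod 15), not 5.

(⇒) fails and (⇐) fails.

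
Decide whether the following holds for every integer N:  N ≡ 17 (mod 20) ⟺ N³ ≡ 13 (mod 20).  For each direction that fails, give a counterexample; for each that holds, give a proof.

[⇐] Suppose N³ ≡ 13 (mod 20). The only residue r in {0, …, 19} with r³ ≡ 13 (mod 20) is r = 17, so N ≡ 17 (mod 20).

[⇒] Suppose N ≡ 17 (mod 20). Write N = 20j + 17. Then (20j + 17)³ = 8000j³ + 20400j² + 17340j + 4913 = 20(400j³ + 1020j² + 867j + 245) + 13, so N³ ≡ 13 (mod 20).

The biconditional holds.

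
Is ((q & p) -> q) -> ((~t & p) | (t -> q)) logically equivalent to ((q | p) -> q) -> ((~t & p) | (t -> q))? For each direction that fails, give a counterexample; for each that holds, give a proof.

Only the forward direction holds.

(⟹) Assume the antecedent. If t is true, the antecedent forces (p = F, t = T, q = T) or (p = T, t = T, q = T), and the consequent holds there. If t is false, the consequent reduces to true regardless of the other variables. Either way the consequent holds.

(⟸) This fails. Under p = T, t = T, q = F, the left side is false but the right side is true.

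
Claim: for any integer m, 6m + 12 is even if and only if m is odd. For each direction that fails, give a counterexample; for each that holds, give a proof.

Not equivalent: only (⇐) holds.

(←) Suppose m is odd. Since 6 is even, 6m is even for every m, so 6m + 12 has the same parity as 12, which is even. Hence 6m + 12 is even.

(→) This fails: take m = 6. Then 6m + 12 = 48, which is even, yet m = 6 is even, not odd.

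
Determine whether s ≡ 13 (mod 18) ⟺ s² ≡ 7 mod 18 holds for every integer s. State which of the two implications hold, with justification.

(⟸) This fails: take s = 5. Then 5² = 25 ≡ 7 (mod 18), yet 5 ≡ 5 (mod 18), not 13.

(⟹) Suppose s ≡ 13 (mod 18). Write s = 18j + 13. Then (18j + 13)² = 324j² + 468j + 169 = 18(18j² + 26j + 9) + 7, so s² ≡ 7 (mod 18).

Only the forward implication holds.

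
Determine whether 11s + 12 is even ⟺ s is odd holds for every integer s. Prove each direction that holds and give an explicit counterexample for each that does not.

Forward direction. This fails: s = 0 gives 11s + 12 = 12, which is even, but 0 is even, not odd.

Converse. This also fails: s = 3 is odd, but 11s + 12 = 45 is odd, not even.

Neither direction holds.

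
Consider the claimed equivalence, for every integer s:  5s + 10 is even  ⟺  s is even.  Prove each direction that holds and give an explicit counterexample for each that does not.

Both directions hold.

Forward direction. Suppose 5s + 10 is even. Since 5 is odd, 5s and s have the same parity, so 5s + 10 ≡ s + 10 (mod 2). As 10 is even, 5s + 10 is even exactly when s is even. Thus s is even.

Converse. Suppose s is even; write s = 2j. Then 5s + 10 = 5·(2j) + 10 = 2·5j + 10, which is even.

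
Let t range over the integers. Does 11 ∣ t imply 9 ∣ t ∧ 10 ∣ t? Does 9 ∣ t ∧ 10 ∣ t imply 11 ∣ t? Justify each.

(⇒) fails and (⇐) fails.

(⟹) This fails: take t = 11. Certainly 11 ∣ 11, but 9 ∤ 11.

(⟸) This fails: take t = 90. Both 9 ∣ 90 and 10 ∣ 90, yet 90 is not a multiple of 11 (since 90 = 8·11 + 2), so 11 ∤ 90.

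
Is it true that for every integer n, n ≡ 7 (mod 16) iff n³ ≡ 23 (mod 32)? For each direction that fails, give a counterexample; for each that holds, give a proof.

The forward direction fails; the converse holds.

Forward direction. This fails: take n = 23. Then 23 ≡ 7 (mod 16), but 23³ = 12167 ≡ 7 (mod 32), not 23.

Converse. The residues r modulo 32 with r³ ≡ 23 (mod 32) are exactly {7}, and each is ≡ 7 (mod 16).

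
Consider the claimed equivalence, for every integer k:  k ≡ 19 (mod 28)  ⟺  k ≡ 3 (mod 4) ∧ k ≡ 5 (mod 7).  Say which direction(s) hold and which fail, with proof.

Equivalent; both directions hold.

(⟹) Suppose k ≡ 19 (mod 28); write k = 28j + 19. Since 4 ∣ 28, reducing mod 4 gives k ≡ 19 ≡ 3 (mod 4); since 7 ∣ 28, reducing mod 7 gives k ≡ 19 ≡ 5 (mod 7).

(⟸) Conversely, if k ≡ 3 (mod 4) and k ≡ 5 (mod 7), then by the Chinese remainder theorem k ≡ 19 (mod 28). This is exactly k ≡ 19 (mod 28).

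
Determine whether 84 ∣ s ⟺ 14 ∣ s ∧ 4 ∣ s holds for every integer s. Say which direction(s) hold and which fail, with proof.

Not equivalent: only (⇒) holds.

[⇒] If 84 ∣ s, write s = 84q. Since 84 = 6·14, s = 14·(6q), so 14 ∣ s; and since 84 = 21·4, s = 4·(21q), so 4 ∣ s.

[⇐] This fails: take s = 28. Both 14 ∣ 28 and 4 ∣ 28, yet 28 is not a multiple of 84 (since 28 = 0·84 + 28), so 84 ∤ 28.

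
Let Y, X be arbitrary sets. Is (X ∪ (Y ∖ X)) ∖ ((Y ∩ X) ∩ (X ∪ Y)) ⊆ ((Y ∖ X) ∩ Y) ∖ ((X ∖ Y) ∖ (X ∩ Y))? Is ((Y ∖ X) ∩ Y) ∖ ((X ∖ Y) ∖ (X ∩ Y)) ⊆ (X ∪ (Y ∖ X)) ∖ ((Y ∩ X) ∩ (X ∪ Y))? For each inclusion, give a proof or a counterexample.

The sets are not equal: only the reverse inclusion holds.

(⟸) Let x ∈ ((Y ∖ X) ∩ Y) ∖ ((X ∖ Y) ∖ (X ∩ Y)). Then x ∈ Y and x ∉ X, from which x ∈ (X ∪ (Y ∖ X)) ∖ ((Y ∩ X) ∩ (X ∪ Y)).

(⟹) This inclusion fails. Take Y = ∅, X = {1}; then 1 ∈ (X ∪ (Y ∖ X)) ∖ ((Y ∩ X) ∩ (X ∪ Y)) but 1 ∉ ((Y ∖ X) ∩ Y) ∖ ((X ∖ Y) ∖ (X ∩ Y)).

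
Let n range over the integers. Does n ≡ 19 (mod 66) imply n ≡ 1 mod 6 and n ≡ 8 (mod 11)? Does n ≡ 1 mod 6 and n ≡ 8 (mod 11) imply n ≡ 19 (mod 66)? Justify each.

(⟹) Suppose n ≡ 19 (mod 66); write n = 66j + 19. Since 6 ∣ 66, reducing mod 6 gives n ≡ 19 ≡ 1 (mod 6); since 11 ∣ 66, reducing mod 11 gives n ≡ 19 ≡ 8 (mod 11).

(⟸) Conversely, if n ≡ 1 (mod 6) and n ≡ 8 (mod 11), then by the Chinese remainder theorem n ≡ 19 (mod 66). This is exactly n ≡ 19 (mod 66).

Both directions hold.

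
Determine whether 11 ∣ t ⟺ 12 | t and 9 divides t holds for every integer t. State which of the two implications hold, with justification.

Both directions fail.

(⇒) This fails: take t = 11. Certainly 11 ∣ 11, but 12 ∤ 11.

(⇐) This fails: take t = 36. Both 12 ∣ 36 and 9 ∣ 36, yet 36 is not a multiple of 11 (since 36 = 3·11 + 3), so 11 ∤ 36.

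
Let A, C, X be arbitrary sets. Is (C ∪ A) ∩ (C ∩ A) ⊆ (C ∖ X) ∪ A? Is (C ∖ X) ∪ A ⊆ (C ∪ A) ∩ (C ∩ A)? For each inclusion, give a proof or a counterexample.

(⊆) holds; (⊇) fails.

(⟹) Let x ∈ (C ∪ A) ∩ (C ∩ A). Then either x ∈ A ∩ C and x ∉ X; or x ∈ A ∩ C ∩ X. In each case x ∈ (C ∖ X) ∪ A, so (C ∪ A) ∩ (C ∩ A) ⊆ (C ∖ X) ∪ A.

(⟸) This inclusion fails. Take A = {1}, C = ∅, X = ∅; then 1 ∈ (C ∖ X) ∪ A but 1 ∉ (C ∪ A) ∩ (C ∩ A).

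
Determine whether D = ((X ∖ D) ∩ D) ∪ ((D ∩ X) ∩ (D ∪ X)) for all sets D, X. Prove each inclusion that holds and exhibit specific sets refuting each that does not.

The sets are not equal: only the reverse inclusion holds.

(⊆) This inclusion fails. Take D = {1}, X = ∅; then 1 ∈ D but 1 ∉ ((X ∖ D) ∩ D) ∪ ((D ∩ X) ∩ (D ∪ X)).

(⊇) Let x ∈ ((X ∖ D) ∩ D) ∪ ((D ∩ X) ∩ (D ∪ X)). Then x ∈ D ∩ X, from which x ∈ D.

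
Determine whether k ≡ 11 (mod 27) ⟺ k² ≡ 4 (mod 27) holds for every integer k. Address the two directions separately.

[⇒] This fails: take k = 11. Then 11 ≡ 11 (mod 27), but 11² = 121 ≡ 13 (mod 27), not 4.

[⇐] This fails: take k = 2. Then 2² = 4 ≡ 4 (mod 27), yet 2 ≡ 2 (mod 27), not 11.

Both directions fail.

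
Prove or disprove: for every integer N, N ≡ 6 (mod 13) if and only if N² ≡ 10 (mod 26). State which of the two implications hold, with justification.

Neither implication holds.

Forward direction. This fails: take N = 19. Then 19 ≡ 6 (mod 13), but 19² = 361 ≡ 23 (mod 26), not 10.

Converse. This fails: take N = 20. Then 20² = 400 ≡ 10 (mod 26), yet 20 ≡ 7 (mod 13), not 6.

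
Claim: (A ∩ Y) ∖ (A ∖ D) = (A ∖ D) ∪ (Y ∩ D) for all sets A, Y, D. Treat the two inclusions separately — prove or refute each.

Forward inclusion. Let x ∈ (A ∩ Y) ∖ (A ∖ D). Then x ∈ A ∩ Y ∩ D, from which x ∈ (A ∖ D) ∪ (Y ∩ D).

Reverse inclusion. This inclusion fails. Take A = {1}, Y = ∅, D = ∅; then 1 ∈ (A ∖ D) ∪ (Y ∩ D) but 1 ∉ (A ∩ Y) ∖ (A ∖ D).

The sets are not equal: only the forward inclusion holds.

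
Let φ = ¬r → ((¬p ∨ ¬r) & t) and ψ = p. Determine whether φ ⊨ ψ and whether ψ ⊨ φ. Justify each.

(⇒) This fails. Under t = T, p = F, r = F, the left side is true but the right side is false.

(⇐) This fails. Under t = F, p = T, r = F, the left side is false but the right side is true.

Neither direction holds.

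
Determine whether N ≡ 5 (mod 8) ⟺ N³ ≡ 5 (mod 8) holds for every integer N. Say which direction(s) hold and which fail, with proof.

Both directions hold.

(→) Suppose N ≡ 5 (mod 8). Write N = 8j + 5. Then (8j + 5)³ = 512j³ + 960j² + 600j + 125 = 8(64j³ + 120j² + 75j + 15) + 5, so N³ ≡ 5 (mod 8).

(←) Conversely, suppose N³ ≡ 5 (mod 8). The only residue r in {0, …, 7} with r³ ≡ 5 (mod 8) is r = 5, so N ≡ 5 (mod 8).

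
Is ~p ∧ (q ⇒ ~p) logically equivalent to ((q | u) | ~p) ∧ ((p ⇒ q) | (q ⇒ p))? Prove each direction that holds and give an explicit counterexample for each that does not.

Forward direction. Assume the antecedent. If q is true, the consequent reduces to true regardless of the other variables. If q is false, the antecedent forces (q = F, p = F, u = F) or (q = F, p = F, u = T), and the consequent holds there. Either way the consequent holds.

Converse. This fails. Under q = T, p = T, u = F, the left side is false but the right side is true.

(⇒) holds; (⇐) fails.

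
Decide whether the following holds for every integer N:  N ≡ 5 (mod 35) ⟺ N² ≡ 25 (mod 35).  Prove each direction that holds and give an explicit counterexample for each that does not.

The forward direction holds; the converse fails.

(⇒) Suppose N ≡ 5 (mod 35). Write N = 35j + 5. Then (35j + 5)² = 1225j² + 350j + 25 = 35(35j² + 10j) + 25, so N² ≡ 25 (mod 35).

(⇐) This fails: take N = 30. Then 30² = 900 ≡ 25 (mod 35), yet 30 ≡ 30 (mod 35), not 5.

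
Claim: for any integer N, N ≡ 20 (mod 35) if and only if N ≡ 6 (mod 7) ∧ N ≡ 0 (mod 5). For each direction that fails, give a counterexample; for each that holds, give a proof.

(⟹) Suppose N ≡ 20 (mod 35); write N = 35j + 20. Since 7 ∣ 35, reducing mod 7 gives N ≡ 20 ≡ 6 (mod 7); since 5 ∣ 35, reducing mod 5 gives N ≡ 20 ≡ 0 (mod 5).

(⟸) Conversely, if N ≡ 6 (mod 7) and N ≡ 0 (mod 5), then by the Chinese remainder theorem N ≡ 20 (mod 35). This is exactly N ≡ 20 (mod 35).

Both implications hold.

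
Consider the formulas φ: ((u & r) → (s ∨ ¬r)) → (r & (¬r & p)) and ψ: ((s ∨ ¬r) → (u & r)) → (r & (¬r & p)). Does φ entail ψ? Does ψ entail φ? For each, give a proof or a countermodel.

Neither implication holds.

(→) This fails. Under s = F, r = T, u = T, p = F, the left side is true but the right side is false.

(←) This fails. Under s = F, r = F, u = F, p = F, the left side is false but the right side is true.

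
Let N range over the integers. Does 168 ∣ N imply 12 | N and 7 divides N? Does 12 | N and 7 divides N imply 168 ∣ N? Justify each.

The forward direction holds; the converse fails.

(⇒) If 168 ∣ N, write N = 168q. Since 168 = 14·12, N = 12·(14q), so 12 ∣ N; and since 168 = 24·7, N = 7·(24q), so 7 ∣ N.

(⇐) This fails: take N = 84. Both 12 ∣ 84 and 7 ∣ 84, yet 84 is not a multiple of 168 (since 84 = 0·168 + 84), so 168 ∤ 84.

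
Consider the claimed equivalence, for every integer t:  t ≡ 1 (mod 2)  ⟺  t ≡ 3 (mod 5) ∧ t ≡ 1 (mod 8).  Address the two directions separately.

(→) This fails: t = 1 gives 1 ≡ 1 (mod 2) but 1 ≡ 1 (mod 5), so the conjunction on the right does not hold.

(←) Conversely, if t ≡ 3 (mod 5) and t ≡ 1 (mod 8), then by the Chinese remainder theorem t ≡ 33 (mod 40). Since 33 ≡ 1 (mod 2) and 2 ∣ 40, we get t ≡ 1 (mod 2).

Only the converse holds.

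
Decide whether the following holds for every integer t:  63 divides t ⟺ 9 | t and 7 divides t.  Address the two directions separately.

(⇒) If 63 ∣ t, write t = 63q. Since 63 = 7·9, t = 9·(7q), so 9 ∣ t; and since 63 = 9·7, t = 7·(9q), so 7 ∣ t.

(⇐) Suppose 9 ∣ t and 7 ∣ t. Any common multiple of 9 and 7 is a multiple of their lcm; here gcd(9, 7) = 1, so lcm(9, 7) = 9·7 = 63, so 63 ∣ t.

Both directions hold.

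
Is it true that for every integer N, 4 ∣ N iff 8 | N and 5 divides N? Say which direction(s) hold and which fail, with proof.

Forward direction. This fails: take N = 4. Certainly 4 ∣ 4, but 8 ∤ 4.

Converse. Suppose 8 ∣ N and 5 ∣ N. Any common multiple of 8 and 5 is a multiple of their lcm; here gcd(8, 5) = 1, so lcm(8, 5) = 8·5 = 40, so 40 ∣ N. Since 4 ∣ 40, it follows that 4 ∣ N.

The forward direction fails; the converse holds.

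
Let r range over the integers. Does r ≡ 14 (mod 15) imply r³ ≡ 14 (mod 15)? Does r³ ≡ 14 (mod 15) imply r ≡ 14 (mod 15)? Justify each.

(←) Suppose r³ ≡ 14 (mod 15). The only residue r in {0, …, 14} with r³ ≡ 14 (mod 15) is r = 14, so r ≡ 14 (mod 15).

(→) Suppose r ≡ 14 (mod 15). Write r = 15j + 14. Then (15j + 14)³ = 3375j³ + 9450j² + 8820j + 2744 = 15(225j³ + 630j² + 588j + 182) + 14, so r³ ≡ 14 (mod 15).

Both directions hold; the statement is true.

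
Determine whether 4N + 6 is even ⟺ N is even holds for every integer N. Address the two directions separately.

(⇒) This fails: take N = 3. Then 4N + 6 = 18, which is even, yet N = 3 is odd, not even.

(⇐) Suppose N is even. Since 4 is even, 4N is even for every N, so 4N + 6 has the same parity as 6, which is even. Hence 4N + 6 is even.

The forward direction fails; the converse holds.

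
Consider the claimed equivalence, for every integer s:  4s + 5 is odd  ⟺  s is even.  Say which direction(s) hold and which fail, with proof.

Only the converse holds.

Converse. Suppose s is even. Since 4 is even, 4s is even for every s, so 4s + 5 has the same parity as 5, which is odd. Hence 4s + 5 is odd.

Forward direction. This fails: take s = 1. Then 4s + 5 = 9, which is odd, yet s = 1 is odd, not even.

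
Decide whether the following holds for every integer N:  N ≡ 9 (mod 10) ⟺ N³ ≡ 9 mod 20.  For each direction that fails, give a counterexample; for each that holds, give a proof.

(⇒) This fails: take N = 19. Then 19 ≡ 9 (mod 10), but 19³ = 6859 ≡ 19 (mod 20), not 9.

(⇐) Conversely, the residues r modulo 20 with r³ ≡ 9 (mod 20) are exactly {9}, and each is ≡ 9 (mod 10).

Not equivalent: only (⇐) holds.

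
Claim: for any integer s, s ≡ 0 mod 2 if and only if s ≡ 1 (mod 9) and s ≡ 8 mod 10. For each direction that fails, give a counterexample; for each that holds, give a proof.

Only the converse holds.

(⟹) This fails: s = 0 gives 0 ≡ 0 (mod 2) but 0 ≡ 0 (mod 9), so the conjunction on the right does not hold.

(⟸) Conversely, if s ≡ 1 (mod 9) and s ≡ 8 (mod 10), then by the Chinese remainder theorem s ≡ 28 (mod 90). Since 28 ≡ 0 (mod 2) and 2 ∣ 90, we get s ≡ 0 (mod 2).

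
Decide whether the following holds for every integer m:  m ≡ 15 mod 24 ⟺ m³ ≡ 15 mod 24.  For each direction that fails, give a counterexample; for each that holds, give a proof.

The biconditional holds.

Forward direction. Suppose m ≡ 15 mod 24. Write m = 24j + 15. Then (24j + 15)³ = 13824j³ + 25920j² + 16200j + 3375 = 24(576j³ + 1080j² + 675j + 140) + 15, so m³ ≡ 15 (mod 24).

Converse. Suppose m³ ≡ 15 (mod 24). The only residue r in {0, …, 23} with r³ ≡ 15 (mod 24) is r = 15, so m ≡ 15 (mod 24).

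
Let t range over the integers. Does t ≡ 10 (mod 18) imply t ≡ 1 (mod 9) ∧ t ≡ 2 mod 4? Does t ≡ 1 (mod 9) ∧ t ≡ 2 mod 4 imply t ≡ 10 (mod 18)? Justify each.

Only the reverse direction holds.

(⇒) This fails: t = 28 gives 28 ≡ 10 (mod 18) but 28 ≡ 0 (mod 4), so the conjunction on the right does not hold.

(⇐) Conversely, if t ≡ 1 (mod 9) and t ≡ 2 (mod 4), then by the Chinese remainder theorem t ≡ 10 (mod 36). Since 10 ≡ 10 (mod 18) and 18 ∣ 36, we get t ≡ 10 (mod 18).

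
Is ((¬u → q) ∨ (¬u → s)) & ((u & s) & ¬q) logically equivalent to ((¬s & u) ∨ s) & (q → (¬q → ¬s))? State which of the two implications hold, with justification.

The forward direction holds; the converse fails.

(→) Assume the antecedent. If q is true, the antecedent cannot hold. If q is false, the antecedent forces (q = F, u = T, s = T), and the consequent holds there. Either way the consequent holds.

(←) This fails. Under q = F, u = T, s = F, the left side is false but the right side is true.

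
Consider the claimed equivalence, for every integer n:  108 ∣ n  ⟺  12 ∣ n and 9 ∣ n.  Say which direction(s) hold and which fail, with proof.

(→) If 108 ∣ n, write n = 108q. Since 108 = 9·12, n = 12·(9q), so 12 ∣ n; and since 108 = 12·9, n = 9·(12q), so 9 ∣ n.

(←) This fails: take n = 36. Both 12 ∣ 36 and 9 ∣ 36, yet 36 is not a multiple of 108 (since 36 = 0·108 + 36), so 108 ∤ 36.

Not equivalent: only (⇒) holds.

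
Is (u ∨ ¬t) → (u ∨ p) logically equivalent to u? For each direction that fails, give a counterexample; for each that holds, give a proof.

(→) This fails. Under t = T, u = F, p = F, the left side is true but the right side is false.

(←) Assume the antecedent. If t is true, (u ∨ ¬t) → (u ∨ p) reduces to true regardless of the other variables. If t is false, the antecedent forces (t = F, u = T, p = F) or (t = F, u = T, p = T), and (u ∨ ¬t) → (u ∨ p) holds there. Either way (u ∨ ¬t) → (u ∨ p) holds.

(⇒) fails; (⇐) holds.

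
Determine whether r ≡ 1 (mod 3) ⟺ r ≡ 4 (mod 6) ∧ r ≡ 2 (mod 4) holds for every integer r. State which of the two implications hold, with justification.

Forward direction. This fails: r = 1 gives 1 ≡ 1 (mod 3) but 1 ≡ 1 (mod 6), so the conjunction on the right does not hold.

Converse. If r ≡ 4 (mod 6) and r ≡ 2 (mod 4), then by the Chinese remainder theorem r ≡ 10 (mod 12). Since 10 ≡ 1 (mod 3) and 3 ∣ 12, we get r ≡ 1 (mod 3).

(⇒) fails; (⇐) holds.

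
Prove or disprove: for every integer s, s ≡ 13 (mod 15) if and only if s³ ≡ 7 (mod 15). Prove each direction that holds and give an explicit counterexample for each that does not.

Forward direction. Suppose s ≡ 13 (mod 15). Write s = 15j + 13. Then (15j + 13)³ = 3375j³ + 8775j² + 7605j + 2197 = 15(225j³ + 585j² + 507j + 146) + 7, so s³ ≡ 7 (mod 15).

Converse. Suppose s³ ≡ 7 (mod 15). The only residue r in {0, …, 14} with r³ ≡ 7 (mod 15) is r = 13, so s ≡ 13 (mod 15).

Equivalent; both directions hold.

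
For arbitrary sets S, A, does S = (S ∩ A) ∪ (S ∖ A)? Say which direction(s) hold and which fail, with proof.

Forward inclusion. Let x ∈ S. Then either x ∈ S and x ∉ A; or x ∈ S ∩ A. In each case x ∈ (S ∩ A) ∪ (S ∖ A), so S ⊆ (S ∩ A) ∪ (S ∖ A).

Reverse inclusion. Let x ∈ (S ∩ A) ∪ (S ∖ A). Then either x ∈ S and x ∉ A; or x ∈ S ∩ A. In each case x ∈ S, so (S ∩ A) ∪ (S ∖ A) ⊆ S.

Both inclusions hold; the sets are equal.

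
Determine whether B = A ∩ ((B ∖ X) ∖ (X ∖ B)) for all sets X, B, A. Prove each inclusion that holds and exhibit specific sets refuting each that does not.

Only the reverse inclusion holds.

(⟹) This inclusion fails. Take X = ∅, B = {1}, A = ∅; then 1 ∈ B but 1 ∉ A ∩ ((B ∖ X) ∖ (X ∖ B)).

(⟸) Let x ∈ A ∩ ((B ∖ X) ∖ (X ∖ B)). Then x ∈ B ∩ A and x ∉ X, from which x ∈ B.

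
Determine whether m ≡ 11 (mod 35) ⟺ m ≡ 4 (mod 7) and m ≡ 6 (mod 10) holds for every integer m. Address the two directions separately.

Not equivalent: only (⇐) holds.

(⇒) This fails: m = 11 gives 11 ≡ 11 (mod 35) but 11 ≡ 1 (mod 10), so the conjunction on the right does not hold.

(⇐) Conversely, if m ≡ 4 (mod 7) and m ≡ 6 (mod 10), then by the Chinese remainder theorem m ≡ 46 (mod 70). Since 46 ≡ 11 (mod 35) and 35 ∣ 70, we get m ≡ 11 (mod 35).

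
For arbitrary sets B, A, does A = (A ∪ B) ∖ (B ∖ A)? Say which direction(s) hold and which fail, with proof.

Both inclusions hold.

Forward inclusion. Let x ∈ A. Then either x ∈ A and x ∉ B; or x ∈ B ∩ A. In each case x ∈ (A ∪ B) ∖ (B ∖ A), so A ⊆ (A ∪ B) ∖ (B ∖ A).

Reverse inclusion. Let x ∈ (A ∪ B) ∖ (B ∖ A). Then either x ∈ A and x ∉ B; or x ∈ B ∩ A. In each case x ∈ A, so (A ∪ B) ∖ (B ∖ A) ⊆ A.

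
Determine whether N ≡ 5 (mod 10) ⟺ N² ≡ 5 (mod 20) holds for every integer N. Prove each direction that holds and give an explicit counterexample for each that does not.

The biconditional holds.

(⟸) The residues r modulo 20 with r² ≡ 5 (mod 20) are exactly {5, 15}, and each is ≡ 5 (mod 10).

(⟹) Suppose N ≡ 5 (mod 10). Working modulo 20, N ∈ {5, 15}; for each such r, r² ≡ 5 (mod 20).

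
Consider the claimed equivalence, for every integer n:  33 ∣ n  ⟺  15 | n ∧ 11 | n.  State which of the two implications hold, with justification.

Forward direction. This fails: take n = 33. Certainly 33 ∣ 33, but 15 ∤ 33.

Converse. Suppose 15 ∣ n and 11 ∣ n. Any common multiple of 15 and 11 is a multiple of their lcm; here gcd(15, 11) = 1, so lcm(15, 11) = 15·11 = 165, so 165 ∣ n. Since 33 ∣ 165, it follows that 33 ∣ n.

The forward direction fails; the converse holds.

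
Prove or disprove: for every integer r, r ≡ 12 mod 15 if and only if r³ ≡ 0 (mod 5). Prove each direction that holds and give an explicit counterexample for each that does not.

Neither direction holds.

(⇒) This fails: take r = 12. Then 12 ≡ 12 (mod 15), but 12³ = 1728 ≡ 3 (mod 5), not 0.

(⇐) This fails: take r = 0. Then 0³ = 0 ≡ 0 (mod 5), yet 0 ≡ 0 (mod 15), not 12.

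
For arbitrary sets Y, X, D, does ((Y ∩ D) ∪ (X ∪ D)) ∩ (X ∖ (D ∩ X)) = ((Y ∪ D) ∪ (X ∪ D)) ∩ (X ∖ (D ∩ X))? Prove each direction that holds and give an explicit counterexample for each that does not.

Both inclusions hold; the sets are equal.

(⟸) Let x ∈ ((Y ∪ D) ∪ (X ∪ D)) ∩ (X ∖ (D ∩ X)). Then either x ∈ X and x ∉ Y, D; or x ∈ Y ∩ X and x ∉ D. In each case x ∈ ((Y ∩ D) ∪ (X ∪ D)) ∩ (X ∖ (D ∩ X)), so ((Y ∪ D) ∪ (X ∪ D)) ∩ (X ∖ (D ∩ X)) ⊆ ((Y ∩ D) ∪ (X ∪ D)) ∩ (X ∖ (D ∩ X)).

(⟹) Let x ∈ ((Y ∩ D) ∪ (X ∪ D)) ∩ (X ∖ (D ∩ X)). Then either x ∈ X and x ∉ Y, D; or x ∈ Y ∩ X and x ∉ D. In each case x ∈ ((Y ∪ D) ∪ (X ∪ D)) ∩ (X ∖ (D ∩ X)), so ((Y ∩ D) ∪ (X ∪ D)) ∩ (X ∖ (D ∩ X)) ⊆ ((Y ∪ D) ∪ (X ∪ D)) ∩ (X ∖ (D ∩ X)).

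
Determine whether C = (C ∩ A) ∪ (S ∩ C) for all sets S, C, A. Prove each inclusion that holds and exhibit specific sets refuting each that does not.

(⊇) Let x ∈ (C ∩ A) ∪ (S ∩ C). Then either x ∈ S ∩ C and x ∉ A; or x ∈ C ∩ A and x ∉ S; or x ∈ S ∩ C ∩ A. In each case x ∈ C, so (C ∩ A) ∪ (S ∩ C) ⊆ C.

(⊆) This inclusion fails. Take S = ∅, C = {1}, A = ∅; then 1 ∈ C but 1 ∉ (C ∩ A) ∪ (S ∩ C).

Only the reverse inclusion holds.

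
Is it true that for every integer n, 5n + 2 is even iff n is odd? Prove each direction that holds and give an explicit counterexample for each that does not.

(⇒) fails and (⇐) fails.

(⇒) This fails: n = 2 gives 5n + 2 = 12, which is even, but 2 is even, not odd.

(⇐) This also fails: n = 5 is odd, but 5n + 2 = 27 is odd, not even.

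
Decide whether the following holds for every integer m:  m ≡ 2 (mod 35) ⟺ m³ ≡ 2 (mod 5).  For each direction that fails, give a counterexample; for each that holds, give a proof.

Forward direction. This fails: take m = 2. Then 2 ≡ 2 (mod 35), but 2³ = 8 ≡ 3 (mod 5), not 2.

Converse. This fails: take m = 3. Then 3³ = 27 ≡ 2 (mod 5), yet 3 ≡ 3 (mod 35), not 2.

Neither direction holds.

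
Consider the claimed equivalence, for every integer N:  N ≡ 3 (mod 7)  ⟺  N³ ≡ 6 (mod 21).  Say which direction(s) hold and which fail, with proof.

(⇒) This fails: take N = 10. Then 10 ≡ 3 (mod 7), but 10³ = 1000 ≡ 13 (mod 21), not 6.

(⇐) This fails: take N = 6. Then 6³ = 216 ≡ 6 (mod 21), yet 6 ≡ 6 (mod 7), not 3.

Neither implication holds.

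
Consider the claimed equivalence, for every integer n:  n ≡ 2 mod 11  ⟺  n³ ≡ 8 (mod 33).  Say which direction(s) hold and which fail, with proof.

Forward direction. This fails: take n = 13. Then 13 ≡ 2 (mod 11), but 13³ = 2197 ≡ 19 (mod 33), not 8.

Converse. The residues r modulo 33 with r³ ≡ 8 (mod 33) are exactly {2}, and each is ≡ 2 (mod 11).

Only the reverse direction holds.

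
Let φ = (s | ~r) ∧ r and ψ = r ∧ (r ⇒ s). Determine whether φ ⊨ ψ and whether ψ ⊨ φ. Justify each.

The biconditional holds.

Forward direction. Assume the antecedent. If s is true, the antecedent forces (s = T, r = T), and r ∧ (r ⇒ s) holds there. If s is false, the antecedent cannot hold. Either way r ∧ (r ⇒ s) holds.

Converse. Assume the antecedent. If s is true, the antecedent forces (s = T, r = T), and (s | ~r) ∧ r holds there. If s is false, the antecedent cannot hold. Either way (s | ~r) ∧ r holds.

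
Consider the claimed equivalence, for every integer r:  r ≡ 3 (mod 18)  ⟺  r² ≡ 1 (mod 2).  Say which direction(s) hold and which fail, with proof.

(→) Suppose r ≡ 3 (mod 18). Then r² ≡ 3² = 9 (mod 18), and since 2 ∣ 18, also r² ≡ 1 (mod 2).

(←) This fails: take r = 1. Then 1² = 1 ≡ 1 (mod 2), yet 1 ≡ 1 (mod 18), not 3.

(⇒) holds; (⇐) fails.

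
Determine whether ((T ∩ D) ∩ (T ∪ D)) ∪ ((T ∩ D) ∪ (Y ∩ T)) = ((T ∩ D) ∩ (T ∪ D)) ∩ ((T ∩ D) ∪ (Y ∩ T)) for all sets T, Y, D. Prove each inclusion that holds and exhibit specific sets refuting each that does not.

(⟹) This inclusion fails. Take T = {1}, Y = {1}, D = ∅; then 1 ∈ ((T ∩ D) ∩ (T ∪ D)) ∪ ((T ∩ D) ∪ (Y ∩ T)) but 1 ∉ ((T ∩ D) ∩ (T ∪ D)) ∩ ((T ∩ D) ∪ (Y ∩ T)).

(⟸) Let x ∈ ((T ∩ D) ∩ (T ∪ D)) ∩ ((T ∩ D) ∪ (Y ∩ T)). Then either x ∈ T ∩ D and x ∉ Y; or x ∈ T ∩ Y ∩ D. In each case x ∈ ((T ∩ D) ∩ (T ∪ D)) ∪ ((T ∩ D) ∪ (Y ∩ T)), so ((T ∩ D) ∩ (T ∪ D)) ∩ ((T ∩ D) ∪ (Y ∩ T)) ⊆ ((T ∩ D) ∩ (T ∪ D)) ∪ ((T ∩ D) ∪ (Y ∩ T)).

(⊆) fails; (⊇) holds.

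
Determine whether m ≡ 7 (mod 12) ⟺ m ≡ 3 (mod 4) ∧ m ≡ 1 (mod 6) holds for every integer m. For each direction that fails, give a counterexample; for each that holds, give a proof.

Converse. If m ≡ 3 (mod 4) and m ≡ 1 (mod 6), then by the Chinese remainder theorem m ≡ 7 (mod 12). This is exactly m ≡ 7 (mod 12).

Forward direction. Suppose m ≡ 7 (mod 12); write m = 12j + 7. Since 4 ∣ 12, reducing mod 4 gives m ≡ 7 ≡ 3 (mod 4); since 6 ∣ 12, reducing mod 6 gives m ≡ 7 ≡ 1 (mod 6).

Both directions hold; the statement is true.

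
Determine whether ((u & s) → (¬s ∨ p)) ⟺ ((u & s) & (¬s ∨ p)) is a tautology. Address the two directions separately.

The forward direction fails; the converse holds.

(⇒) This fails. Under u = F, p = F, s = F, the left side is true but the right side is false.

(⇐) Assume the antecedent. If u is true, the antecedent forces (u = T, p = T, s = T), and (u & s) → (¬s ∨ p) holds there. If u is false, the antecedent cannot hold. Either way (u & s) → (¬s ∨ p) holds.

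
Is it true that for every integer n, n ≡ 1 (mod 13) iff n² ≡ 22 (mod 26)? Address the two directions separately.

[⇒] This fails: take n = 1. Then 1 ≡ 1 (mod 13), but 1² = 1 ≡ 1 (mod 26), not 22.

[⇐] This fails: take n = 10. Then 10² = 100 ≡ 22 (mod 26), yet 10 ≡ 10 (mod 13), not 1.

Both directions fail.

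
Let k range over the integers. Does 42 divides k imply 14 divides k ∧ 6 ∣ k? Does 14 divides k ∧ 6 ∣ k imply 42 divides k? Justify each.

Both directions hold; the statement is true.

Forward direction. If 42 ∣ k, write k = 42q. Since 42 = 3·14, k = 14·(3q), so 14 ∣ k; and since 42 = 7·6, k = 6·(7q), so 6 ∣ k.

Converse. Suppose 14 ∣ k and 6 ∣ k. Any common multiple of 14 and 6 is a multiple of their lcm; here lcm(14, 6) = 14·6/gcd(14, 6) = 84/2 = 42, so 42 ∣ k.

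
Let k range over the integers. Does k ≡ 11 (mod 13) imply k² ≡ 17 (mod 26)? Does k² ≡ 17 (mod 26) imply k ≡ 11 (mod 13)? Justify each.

(⇒) This fails: take k = 24. Then 24 ≡ 11 (mod 13), but 24² = 576 ≡ 4 (mod 26), not 17.

(⇐) This fails: take k = 15. Then 15² = 225 ≡ 17 (mod 26), yet 15 ≡ 2 (mod 13), not 11.

(⇒) fails and (⇐) fails.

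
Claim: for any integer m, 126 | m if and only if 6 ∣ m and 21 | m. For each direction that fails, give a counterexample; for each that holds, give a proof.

(⇒) If 126 ∣ m, write m = 126q. Since 126 = 21·6, m = 6·(21q), so 6 ∣ m; and since 126 = 6·21, m = 21·(6q), so 21 ∣ m.

(⇐) This fails: take m = 42. Both 6 ∣ 42 and 21 ∣ 42, yet 42 is not a multiple of 126 (since 42 = 0·126 + 42), so 126 ∤ 42.

Only the forward direction holds.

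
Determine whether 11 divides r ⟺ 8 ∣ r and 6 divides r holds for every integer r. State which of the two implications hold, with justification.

Both directions fail.

Forward direction. This fails: take r = 11. Certainly 11 ∣ 11, but 8 ∤ 11.

Converse. This fails: take r = 24. Both 8 ∣ 24 and 6 ∣ 24, yet 24 is not a multiple of 11 (since 24 = 2·11 + 2), so 11 ∤ 24.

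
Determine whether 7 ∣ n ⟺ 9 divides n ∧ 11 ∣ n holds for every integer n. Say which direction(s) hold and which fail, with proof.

Neither direction holds.

(→) This fails: take n = 7. Certainly 7 ∣ 7, but 9 ∤ 7.

(←) This fails: take n = 99. Both 9 ∣ 99 and 11 ∣ 99, yet 99 is not a multiple of 7 (since 99 = 14·7 + 1), so 7 ∤ 99.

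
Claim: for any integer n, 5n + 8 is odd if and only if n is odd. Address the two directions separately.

(←) Suppose n is odd; write n = 2j + 1. Then 5n + 8 = 5·(2j + 1) + 8 = 2·5j + 13, which is odd.

(→) Suppose 5n + 8 is odd. Since 5 is odd, 5n and n have the same parity, so 5n + 8 ≡ n + 8 (mod 2). As 8 is even, 5n + 8 is odd exactly when n is odd. Thus n is odd.

Equivalent; both directions hold.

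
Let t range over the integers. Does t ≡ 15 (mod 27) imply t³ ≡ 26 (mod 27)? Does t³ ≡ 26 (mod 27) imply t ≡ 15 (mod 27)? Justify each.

Both directions fail.

Forward direction. This fails: take t = 15. Then 15 ≡ 15 (mod 27), but 15³ = 3375 ≡ 0 (mod 27), not 26.

Converse. This fails: take t = 8. Then 8³ = 512 ≡ 26 (mod 27), yet 8 ≡ 8 (mod 27), not 15.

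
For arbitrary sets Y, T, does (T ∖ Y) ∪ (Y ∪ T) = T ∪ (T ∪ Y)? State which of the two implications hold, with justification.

The two sets are equal.

Forward inclusion. Let x ∈ (T ∖ Y) ∪ (Y ∪ T). Then either x ∈ Y and x ∉ T; or x ∈ T and x ∉ Y; or x ∈ Y ∩ T. In each case x ∈ T ∪ (T ∪ Y), so (T ∖ Y) ∪ (Y ∪ T) ⊆ T ∪ (T ∪ Y).

Reverse inclusion. Let x ∈ T ∪ (T ∪ Y). Then either x ∈ Y and x ∉ T; or x ∈ T and x ∉ Y; or x ∈ Y ∩ T. In each case x ∈ (T ∖ Y) ∪ (Y ∪ T), so T ∪ (T ∪ Y) ⊆ (T ∖ Y) ∪ (Y ∪ T).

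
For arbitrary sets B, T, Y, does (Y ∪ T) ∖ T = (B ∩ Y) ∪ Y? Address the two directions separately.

(⟹) Let x ∈ (Y ∪ T) ∖ T. Then either x ∈ Y and x ∉ B, T; or x ∈ B ∩ Y and x ∉ T. In each case x ∈ (B ∩ Y) ∪ Y, so (Y ∪ T) ∖ T ⊆ (B ∩ Y) ∪ Y.

(⟸) This inclusion fails. Take B = ∅, T = {1}, Y = {1}; then 1 ∈ (B ∩ Y) ∪ Y but 1 ∉ (Y ∪ T) ∖ T.

Only the forward inclusion holds.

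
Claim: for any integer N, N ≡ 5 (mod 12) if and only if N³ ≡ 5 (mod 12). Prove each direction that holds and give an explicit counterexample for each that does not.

(⟹) Suppose N ≡ 5 (mod 12). Write N = 12j + 5. Then (12j + 5)³ = 1728j³ + 2160j² + 900j + 125 = 12(144j³ + 180j² + 75j + 10) + 5, so N³ ≡ 5 (mod 12).

(⟸) Conversely, suppose N³ ≡ 5 (mod 12). The only residue r in {0, …, 11} with r³ ≡ 5 (mod 12) is r = 5, so N ≡ 5 (mod 12).

Both directions hold; the statement is true.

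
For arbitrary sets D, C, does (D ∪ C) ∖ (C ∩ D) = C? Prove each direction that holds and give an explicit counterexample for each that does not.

(⊆) fails and (⊇) fails.

(⊆) This inclusion fails. Take D = {1}, C = ∅; then 1 ∈ (D ∪ C) ∖ (C ∩ D) but 1 ∉ C.

(⊇) This inclusion fails. Take D = {1}, C = {1}; then 1 ∈ C but 1 ∉ (D ∪ C) ∖ (C ∩ D).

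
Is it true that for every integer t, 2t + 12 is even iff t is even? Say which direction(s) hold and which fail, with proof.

(⇒) fails; (⇐) holds.

(→) This fails: take t = 5. Then 2t + 12 = 22, which is even, yet t = 5 is odd, not even.

(←) Suppose t is even. Since 2 is even, 2t is even for every t, so 2t + 12 has the same parity as 12, which is even. Hence 2t + 12 is even.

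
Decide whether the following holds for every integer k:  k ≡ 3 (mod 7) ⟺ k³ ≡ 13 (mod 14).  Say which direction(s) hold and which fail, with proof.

Neither direction holds.

Forward direction. This fails: take k = 10. Then 10 ≡ 3 (mod 7), but 10³ = 1000 ≡ 6 (mod 14), not 13.

Converse. This fails: take k = 5. Then 5³ = 125 ≡ 13 (mod 14), yet 5 ≡ 5 (mod 7), not 3.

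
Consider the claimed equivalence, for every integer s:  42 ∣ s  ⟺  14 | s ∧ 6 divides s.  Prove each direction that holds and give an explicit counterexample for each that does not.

Both implications hold.

(⟸) Suppose 14 ∣ s and 6 ∣ s. Any common multiple of 14 and 6 is a multiple of their lcm; here lcm(14, 6) = 14·6/gcd(14, 6) = 84/2 = 42, so 42 ∣ s.

(⟹) If 42 ∣ s, write s = 42q. Since 42 = 3·14, s = 14·(3q), so 14 ∣ s; and since 42 = 7·6, s = 6·(7q), so 6 ∣ s.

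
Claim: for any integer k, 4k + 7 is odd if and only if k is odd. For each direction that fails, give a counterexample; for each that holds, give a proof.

Only the reverse direction holds.

[⇒] This fails: take k = 2. Then 4k + 7 = 15, which is odd, yet k = 2 is even, not odd.

[⇐] Suppose k is odd. Since 4 is even, 4k is even for every k, so 4k + 7 has the same parity as 7, which is odd. Hence 4k + 7 is odd.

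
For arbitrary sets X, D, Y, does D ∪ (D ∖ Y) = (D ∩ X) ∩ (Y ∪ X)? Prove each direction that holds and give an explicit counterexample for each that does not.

(⊆) This inclusion fails. Take X = ∅, D = {1}, Y = ∅; then 1 ∈ D ∪ (D ∖ Y) but 1 ∉ (D ∩ X) ∩ (Y ∪ X).

(⊇) Let x ∈ (D ∩ X) ∩ (Y ∪ X). Then either x ∈ X ∩ D and x ∉ Y; or x ∈ X ∩ D ∩ Y. In each case x ∈ D ∪ (D ∖ Y), so (D ∩ X) ∩ (Y ∪ X) ⊆ D ∪ (D ∖ Y).

Only the reverse inclusion holds.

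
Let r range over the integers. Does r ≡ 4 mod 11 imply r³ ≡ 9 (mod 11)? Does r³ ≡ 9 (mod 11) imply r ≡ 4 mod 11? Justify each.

(⟹) Suppose r ≡ 4 mod 11. Write r = 11j + 4. Then (11j + 4)³ = 1331j³ + 1452j² + 528j + 64 = 11(121j³ + 132j² + 48j + 5) + 9, so r³ ≡ 9 (mod 11).

(⟸) Conversely, suppose r³ ≡ 9 (mod 11). The only residue r in {0, …, 10} with r³ ≡ 9 (mod 11) is r = 4, so r ≡ 4 (mod 11).

Equivalent; both directions hold.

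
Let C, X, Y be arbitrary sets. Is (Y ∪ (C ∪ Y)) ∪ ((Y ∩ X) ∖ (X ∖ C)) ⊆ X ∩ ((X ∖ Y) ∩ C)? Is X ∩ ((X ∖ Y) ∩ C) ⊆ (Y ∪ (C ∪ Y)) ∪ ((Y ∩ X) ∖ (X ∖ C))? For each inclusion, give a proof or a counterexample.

(⊆) fails; (⊇) holds.

Forward inclusion. This inclusion fails. Take C = {1}, X = ∅, Y = ∅; then 1 ∈ (Y ∪ (C ∪ Y)) ∪ ((Y ∩ X) ∖ (X ∖ C)) but 1 ∉ X ∩ ((X ∖ Y) ∩ C).

Reverse inclusion. Let x ∈ X ∩ ((X ∖ Y) ∩ C). Then x ∈ C ∩ X and x ∉ Y, from which x ∈ (Y ∪ (C ∪ Y)) ∪ ((Y ∩ X) ∖ (X ∖ C)).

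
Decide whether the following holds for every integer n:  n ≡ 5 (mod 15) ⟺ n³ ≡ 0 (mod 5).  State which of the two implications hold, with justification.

Only the forward implication holds.

Forward direction. Suppose n ≡ 5 (mod 15). Then n³ ≡ 5³ = 125 (mod 15), and since 5 ∣ 15, also n³ ≡ 0 (mod 5).

Converse. This fails: take n = 0. Then 0³ = 0 ≡ 0 (mod 5), yet 0 ≡ 0 (mod 15), not 5.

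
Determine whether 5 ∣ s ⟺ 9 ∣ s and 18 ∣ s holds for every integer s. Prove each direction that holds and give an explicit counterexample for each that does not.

(⇒) This fails: take s = 5. Certainly 5 ∣ 5, but 9 ∤ 5.

(⇐) This fails: take s = 18. Both 9 ∣ 18 and 18 ∣ 18, yet 18 is not a multiple of 5 (since 18 = 3·5 + 3), so 5 ∤ 18.

Neither implication holds.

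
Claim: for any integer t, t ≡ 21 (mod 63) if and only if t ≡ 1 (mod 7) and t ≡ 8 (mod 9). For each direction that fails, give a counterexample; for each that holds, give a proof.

(⇒) fails and (⇐) fails.

(⇒) This fails: t = 21 gives 21 ≡ 21 (mod 63) but 21 ≡ 0 (mod 7), so the conjunction on the right does not hold.

(⇐) This fails: t = 8 satisfies both congruences on the right (8 ≡ 1 mod 7 and 8 ≡ 8 mod 9) yet 8 ≡ 8 (mod 63), not 21.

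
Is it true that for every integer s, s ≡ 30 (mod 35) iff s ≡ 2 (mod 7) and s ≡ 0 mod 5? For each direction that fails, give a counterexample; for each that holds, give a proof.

(⟹) Suppose s ≡ 30 (mod 35); write s = 35j + 30. Since 7 ∣ 35, reducing mod 7 gives s ≡ 30 ≡ 2 (mod 7); since 5 ∣ 35, reducing mod 5 gives s ≡ 30 ≡ 0 (mod 5).

(⟸) Conversely, if s ≡ 2 (mod 7) and s ≡ 0 (mod 5), then by the Chinese remainder theorem s ≡ 30 (mod 35). This is exactly s ≡ 30 (mod 35).

The biconditional holds.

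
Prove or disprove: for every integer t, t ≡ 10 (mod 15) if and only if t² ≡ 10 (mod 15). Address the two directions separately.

The forward direction holds; the converse fails.

(⟸) This fails: take t = 5. Then 5² = 25 ≡ 10 (mod 15), yet 5 ≡ 5 (mod 15), not 10.

(⟹) Suppose t ≡ 10 (mod 15). Write t = 15j + 10. Then (15j + 10)² = 225j² + 300j + 100 = 15(15j² + 20j + 6) + 10, so t² ≡ 10 (mod 15).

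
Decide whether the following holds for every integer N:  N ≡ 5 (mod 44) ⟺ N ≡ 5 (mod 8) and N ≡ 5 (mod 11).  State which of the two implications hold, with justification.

(⇒) fails; (⇐) holds.

(→) This fails: N = 49 gives 49 ≡ 5 (mod 44) but 49 ≡ 1 (mod 8), so the conjunction on the right does not hold.

(←) Conversely, if N ≡ 5 (mod 8) and N ≡ 5 (mod 11), then by the Chinese remainder theorem N ≡ 5 (mod 88). Since 5 ≡ 5 (mod 44) and 44 ∣ 88, we get N ≡ 5 (mod 44).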